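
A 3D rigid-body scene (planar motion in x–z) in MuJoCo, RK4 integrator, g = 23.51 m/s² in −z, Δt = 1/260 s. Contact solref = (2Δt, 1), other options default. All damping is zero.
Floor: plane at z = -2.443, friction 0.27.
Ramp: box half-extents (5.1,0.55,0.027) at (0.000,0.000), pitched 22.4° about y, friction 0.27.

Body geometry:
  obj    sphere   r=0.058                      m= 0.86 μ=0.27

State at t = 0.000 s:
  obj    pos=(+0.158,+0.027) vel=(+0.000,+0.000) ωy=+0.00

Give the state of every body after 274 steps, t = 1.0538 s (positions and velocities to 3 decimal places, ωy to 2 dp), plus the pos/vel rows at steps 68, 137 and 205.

State at t = 1.0538 s:
  obj    pos=(+3.443,-1.327) vel=(+6.235,-2.570) ωy=+116.26

Key-timestep trajectory:
   step    t(s)  obj.x    obj.z    obj.vx   obj.vz 
     68  0.2615   +0.360  -0.057  +1.548  -0.638
    137  0.5269   +0.979  -0.312  +3.118  -1.285
    205  0.7885   +1.997  -0.731  +4.665  -1.923


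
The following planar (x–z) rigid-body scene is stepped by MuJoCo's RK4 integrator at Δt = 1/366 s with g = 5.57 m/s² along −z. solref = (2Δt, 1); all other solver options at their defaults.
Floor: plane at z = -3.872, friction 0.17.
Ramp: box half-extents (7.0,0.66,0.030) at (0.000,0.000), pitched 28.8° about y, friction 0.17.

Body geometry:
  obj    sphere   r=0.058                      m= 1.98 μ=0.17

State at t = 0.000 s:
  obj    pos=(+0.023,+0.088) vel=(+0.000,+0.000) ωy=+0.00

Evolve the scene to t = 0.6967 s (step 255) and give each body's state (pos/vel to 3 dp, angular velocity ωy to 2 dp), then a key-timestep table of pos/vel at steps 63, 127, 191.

State at t = 0.6967 s:
  obj    pos=(+0.431,-0.136) vel=(+1.170,-0.643) ωy=+23.02

Key-timestep trajectory:
   step    t(s)  obj.x    obj.z    obj.vx   obj.vz 
     63  0.1721   +0.048  +0.074  +0.289  -0.159
    127  0.3470   +0.124  +0.032  +0.583  -0.320
    191  0.5219   +0.252  -0.038  +0.877  -0.482


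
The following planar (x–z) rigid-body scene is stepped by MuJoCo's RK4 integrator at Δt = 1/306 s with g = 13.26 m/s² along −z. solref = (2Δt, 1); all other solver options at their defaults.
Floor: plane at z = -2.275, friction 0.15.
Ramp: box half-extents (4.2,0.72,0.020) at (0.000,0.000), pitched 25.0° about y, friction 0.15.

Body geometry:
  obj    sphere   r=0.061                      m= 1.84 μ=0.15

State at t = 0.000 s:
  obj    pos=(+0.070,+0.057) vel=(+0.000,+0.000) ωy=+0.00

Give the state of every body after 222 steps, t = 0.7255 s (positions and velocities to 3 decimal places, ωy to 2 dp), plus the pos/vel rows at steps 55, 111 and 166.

State at t = 0.7255 s:
  obj    pos=(+1.025,-0.389) vel=(+2.632,-1.227) ωy=+47.59

Key-timestep trajectory:
   step    t(s)  obj.x    obj.z    obj.vx   obj.vz 
     55  0.1797   +0.129  +0.029  +0.652  -0.304
    111  0.3627   +0.309  -0.055  +1.316  -0.614
    166  0.5425   +0.604  -0.192  +1.968  -0.918


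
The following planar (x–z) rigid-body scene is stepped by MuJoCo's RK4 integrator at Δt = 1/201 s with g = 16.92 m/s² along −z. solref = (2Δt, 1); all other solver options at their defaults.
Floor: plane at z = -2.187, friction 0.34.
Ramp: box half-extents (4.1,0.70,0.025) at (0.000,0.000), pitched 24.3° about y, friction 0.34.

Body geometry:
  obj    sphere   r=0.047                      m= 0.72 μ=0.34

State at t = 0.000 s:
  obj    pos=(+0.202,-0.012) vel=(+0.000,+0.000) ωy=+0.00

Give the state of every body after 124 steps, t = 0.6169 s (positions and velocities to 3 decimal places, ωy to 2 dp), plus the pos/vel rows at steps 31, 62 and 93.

State at t = 0.6169 s:
  obj    pos=(+1.065,-0.402) vel=(+2.796,-1.263) ωy=+65.26

Key-timestep trajectory:
   step    t(s)  obj.x    obj.z    obj.vx   obj.vz 
     31  0.1542   +0.256  -0.037  +0.699  -0.316
     62  0.3085   +0.418  -0.110  +1.398  -0.631
     93  0.4627   +0.687  -0.231  +2.097  -0.947


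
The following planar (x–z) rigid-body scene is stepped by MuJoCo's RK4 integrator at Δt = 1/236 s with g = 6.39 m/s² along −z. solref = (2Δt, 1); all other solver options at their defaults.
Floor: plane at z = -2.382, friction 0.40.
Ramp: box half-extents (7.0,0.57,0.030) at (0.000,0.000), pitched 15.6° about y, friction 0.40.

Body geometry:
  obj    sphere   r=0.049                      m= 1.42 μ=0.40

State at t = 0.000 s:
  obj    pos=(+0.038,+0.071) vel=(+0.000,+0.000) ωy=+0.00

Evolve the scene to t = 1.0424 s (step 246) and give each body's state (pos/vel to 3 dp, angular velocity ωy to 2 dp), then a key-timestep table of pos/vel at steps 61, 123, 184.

State at t = 1.0424 s:
  obj    pos=(+0.680,-0.108) vel=(+1.232,-0.344) ωy=+26.11

Key-timestep trajectory:
   step    t(s)  obj.x    obj.z    obj.vx   obj.vz 
     61  0.2585   +0.078  +0.060  +0.306  -0.085
    123  0.5212   +0.199  +0.027  +0.616  -0.172
    184  0.7797   +0.397  -0.029  +0.922  -0.257


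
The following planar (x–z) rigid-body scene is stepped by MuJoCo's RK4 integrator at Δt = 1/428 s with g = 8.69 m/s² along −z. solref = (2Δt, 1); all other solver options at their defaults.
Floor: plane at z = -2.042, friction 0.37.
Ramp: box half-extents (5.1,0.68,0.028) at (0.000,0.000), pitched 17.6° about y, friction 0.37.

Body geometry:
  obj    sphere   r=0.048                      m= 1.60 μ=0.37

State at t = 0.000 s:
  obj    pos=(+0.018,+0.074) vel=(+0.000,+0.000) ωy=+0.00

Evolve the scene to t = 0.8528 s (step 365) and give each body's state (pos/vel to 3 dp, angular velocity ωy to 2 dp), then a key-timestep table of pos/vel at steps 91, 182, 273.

State at t = 0.8528 s:
  obj    pos=(+0.669,-0.132) vel=(+1.526,-0.484) ωy=+33.34

Key-timestep trajectory:
   step    t(s)  obj.x    obj.z    obj.vx   obj.vz 
     91  0.2126   +0.058  +0.061  +0.380  -0.121
    182  0.4252   +0.180  +0.023  +0.761  -0.241
    273  0.6379   +0.382  -0.041  +1.141  -0.362


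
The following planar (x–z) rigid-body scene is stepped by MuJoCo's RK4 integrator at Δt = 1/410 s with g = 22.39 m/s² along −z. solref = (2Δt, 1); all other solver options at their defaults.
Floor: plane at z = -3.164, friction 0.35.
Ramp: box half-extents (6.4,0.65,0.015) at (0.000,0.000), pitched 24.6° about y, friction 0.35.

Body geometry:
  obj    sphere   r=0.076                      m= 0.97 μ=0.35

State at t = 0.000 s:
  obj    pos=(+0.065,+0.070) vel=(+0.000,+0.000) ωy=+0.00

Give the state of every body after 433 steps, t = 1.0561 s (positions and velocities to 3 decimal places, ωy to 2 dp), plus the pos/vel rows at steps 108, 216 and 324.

State at t = 1.0561 s:
  obj    pos=(+3.441,-1.475) vel=(+6.393,-2.927) ωy=+92.51

Key-timestep trajectory:
   step    t(s)  obj.x    obj.z    obj.vx   obj.vz 
    108  0.2634   +0.275  -0.026  +1.595  -0.730
    216  0.5268   +0.905  -0.314  +3.189  -1.460
    324  0.7902   +1.955  -0.795  +4.784  -2.190


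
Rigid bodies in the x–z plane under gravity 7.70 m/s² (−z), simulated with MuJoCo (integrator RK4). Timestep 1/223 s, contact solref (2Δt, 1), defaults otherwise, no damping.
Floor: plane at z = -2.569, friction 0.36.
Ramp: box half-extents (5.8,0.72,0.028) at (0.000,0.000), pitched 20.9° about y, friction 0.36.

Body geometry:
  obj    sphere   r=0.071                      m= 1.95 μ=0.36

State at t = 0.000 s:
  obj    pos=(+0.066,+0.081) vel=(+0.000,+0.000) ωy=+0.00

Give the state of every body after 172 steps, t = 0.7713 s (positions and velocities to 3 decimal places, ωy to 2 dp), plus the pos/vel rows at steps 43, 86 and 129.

State at t = 0.7713 s:
  obj    pos=(+0.611,-0.127) vel=(+1.414,-0.540) ωy=+21.31

Key-timestep trajectory:
   step    t(s)  obj.x    obj.z    obj.vx   obj.vz 
     43  0.1928   +0.100  +0.068  +0.354  -0.135
     86  0.3857   +0.202  +0.029  +0.707  -0.270
    129  0.5785   +0.373  -0.036  +1.060  -0.405


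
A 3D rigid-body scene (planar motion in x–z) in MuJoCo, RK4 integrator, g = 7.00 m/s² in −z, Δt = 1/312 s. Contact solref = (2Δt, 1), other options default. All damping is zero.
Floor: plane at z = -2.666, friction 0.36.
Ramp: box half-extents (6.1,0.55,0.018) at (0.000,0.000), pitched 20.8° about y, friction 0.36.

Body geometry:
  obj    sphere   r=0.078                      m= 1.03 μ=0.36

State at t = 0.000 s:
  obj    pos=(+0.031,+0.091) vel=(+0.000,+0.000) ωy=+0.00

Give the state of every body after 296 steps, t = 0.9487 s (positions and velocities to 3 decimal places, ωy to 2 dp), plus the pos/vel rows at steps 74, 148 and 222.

State at t = 0.9487 s:
  obj    pos=(+0.778,-0.193) vel=(+1.575,-0.598) ωy=+21.59

Key-timestep trajectory:
   step    t(s)  obj.x    obj.z    obj.vx   obj.vz 
     74  0.2372   +0.078  +0.073  +0.394  -0.150
    148  0.4744   +0.218  +0.020  +0.787  -0.299
    222  0.7115   +0.451  -0.069  +1.181  -0.449


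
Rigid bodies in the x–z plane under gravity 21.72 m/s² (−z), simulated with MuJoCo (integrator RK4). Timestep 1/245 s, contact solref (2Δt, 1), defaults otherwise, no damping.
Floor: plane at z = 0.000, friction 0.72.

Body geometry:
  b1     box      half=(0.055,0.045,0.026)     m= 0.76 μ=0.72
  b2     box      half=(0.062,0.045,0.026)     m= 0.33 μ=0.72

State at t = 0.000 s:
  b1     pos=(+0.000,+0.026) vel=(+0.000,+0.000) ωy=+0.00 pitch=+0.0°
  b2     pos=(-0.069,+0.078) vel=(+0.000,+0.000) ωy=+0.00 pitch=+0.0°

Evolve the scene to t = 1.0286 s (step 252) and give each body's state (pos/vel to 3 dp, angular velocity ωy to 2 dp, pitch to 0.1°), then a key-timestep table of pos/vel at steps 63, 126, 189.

State at t = 1.0286 s:
  b1     pos=(+0.000,+0.026) vel=(+0.000,+0.000) ωy=+0.00 pitch=+0.0°
  b2     pos=(-0.083,+0.061) vel=(+0.000,+0.000) ωy=+0.01 pitch=-42.9°

Key-timestep trajectory:
   step    t(s)  b1.x    b1.z    b1.vx   b1.vz   b2.x    b2.z    b2.vx   b2.vz 
     63  0.2571   +0.000  +0.026  +0.000  +0.000   -0.083  +0.061  +0.000  +0.000
    126  0.5143   +0.000  +0.026  +0.000  +0.000   -0.083  +0.061  +0.000  +0.000
    189  0.7714   +0.000  +0.026  +0.000  +0.000   -0.083  +0.061  +0.000  +0.000


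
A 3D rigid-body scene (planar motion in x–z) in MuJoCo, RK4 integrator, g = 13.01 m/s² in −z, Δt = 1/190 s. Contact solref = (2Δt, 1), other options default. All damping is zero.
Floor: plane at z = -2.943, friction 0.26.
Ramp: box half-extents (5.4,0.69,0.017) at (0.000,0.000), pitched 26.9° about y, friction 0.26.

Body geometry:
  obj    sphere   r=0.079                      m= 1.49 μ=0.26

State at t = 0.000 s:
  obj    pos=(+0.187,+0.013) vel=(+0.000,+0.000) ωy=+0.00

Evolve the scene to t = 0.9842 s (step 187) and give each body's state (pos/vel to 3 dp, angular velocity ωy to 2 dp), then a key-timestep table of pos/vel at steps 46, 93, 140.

State at t = 0.9842 s:
  obj    pos=(+2.003,-0.909) vel=(+3.690,-1.872) ωy=+52.37

Key-timestep trajectory:
   step    t(s)  obj.x    obj.z    obj.vx   obj.vz 
     46  0.2421   +0.297  -0.043  +0.908  -0.461
     93  0.4895   +0.636  -0.215  +1.835  -0.931
    140  0.7368   +1.205  -0.504  +2.763  -1.402


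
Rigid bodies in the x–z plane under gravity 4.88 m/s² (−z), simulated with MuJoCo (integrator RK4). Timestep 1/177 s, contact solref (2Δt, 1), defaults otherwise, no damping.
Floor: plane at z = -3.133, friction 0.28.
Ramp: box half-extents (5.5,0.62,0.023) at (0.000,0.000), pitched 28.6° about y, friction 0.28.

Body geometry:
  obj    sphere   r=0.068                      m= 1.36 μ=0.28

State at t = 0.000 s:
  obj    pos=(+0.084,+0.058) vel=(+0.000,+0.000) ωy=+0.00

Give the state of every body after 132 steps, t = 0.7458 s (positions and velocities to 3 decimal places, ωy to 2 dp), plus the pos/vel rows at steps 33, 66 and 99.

State at t = 0.7458 s:
  obj    pos=(+0.491,-0.164) vel=(+1.093,-0.596) ωy=+18.29

Key-timestep trajectory:
   step    t(s)  obj.x    obj.z    obj.vx   obj.vz 
     33  0.1864   +0.109  +0.044  +0.273  -0.149
     66  0.3729   +0.186  +0.002  +0.546  -0.298
     99  0.5593   +0.313  -0.067  +0.820  -0.447


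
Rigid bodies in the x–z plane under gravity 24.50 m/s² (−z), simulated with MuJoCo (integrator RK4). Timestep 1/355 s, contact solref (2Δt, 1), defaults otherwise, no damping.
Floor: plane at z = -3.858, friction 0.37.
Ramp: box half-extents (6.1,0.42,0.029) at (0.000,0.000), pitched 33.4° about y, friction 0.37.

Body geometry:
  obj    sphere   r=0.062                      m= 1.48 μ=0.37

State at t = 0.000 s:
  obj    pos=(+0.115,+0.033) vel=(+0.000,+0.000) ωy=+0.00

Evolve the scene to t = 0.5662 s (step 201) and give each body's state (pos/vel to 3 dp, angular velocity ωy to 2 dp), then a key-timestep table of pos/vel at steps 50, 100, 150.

State at t = 0.5662 s:
  obj    pos=(+1.404,-0.817) vel=(+4.554,-3.003) ωy=+87.96

Key-timestep trajectory:
   step    t(s)  obj.x    obj.z    obj.vx   obj.vz 
     50  0.1408   +0.195  -0.020  +1.133  -0.747
    100  0.2817   +0.434  -0.177  +2.266  -1.494
    150  0.4225   +0.833  -0.440  +3.398  -2.241


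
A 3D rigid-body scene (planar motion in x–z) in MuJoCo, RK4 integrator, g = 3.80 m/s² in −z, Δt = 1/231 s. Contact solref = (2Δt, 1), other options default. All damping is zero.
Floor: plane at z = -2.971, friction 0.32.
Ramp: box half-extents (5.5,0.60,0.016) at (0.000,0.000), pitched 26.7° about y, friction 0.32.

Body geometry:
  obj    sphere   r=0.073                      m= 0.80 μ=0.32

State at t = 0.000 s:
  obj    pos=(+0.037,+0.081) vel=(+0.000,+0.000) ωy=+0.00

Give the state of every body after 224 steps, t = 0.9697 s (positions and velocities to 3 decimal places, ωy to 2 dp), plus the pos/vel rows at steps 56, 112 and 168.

State at t = 0.9697 s:
  obj    pos=(+0.549,-0.177) vel=(+1.057,-0.531) ωy=+16.20

Key-timestep trajectory:
   step    t(s)  obj.x    obj.z    obj.vx   obj.vz 
     56  0.2424   +0.069  +0.065  +0.264  -0.133
    112  0.4848   +0.165  +0.017  +0.528  -0.266
    168  0.7273   +0.325  -0.064  +0.792  -0.399


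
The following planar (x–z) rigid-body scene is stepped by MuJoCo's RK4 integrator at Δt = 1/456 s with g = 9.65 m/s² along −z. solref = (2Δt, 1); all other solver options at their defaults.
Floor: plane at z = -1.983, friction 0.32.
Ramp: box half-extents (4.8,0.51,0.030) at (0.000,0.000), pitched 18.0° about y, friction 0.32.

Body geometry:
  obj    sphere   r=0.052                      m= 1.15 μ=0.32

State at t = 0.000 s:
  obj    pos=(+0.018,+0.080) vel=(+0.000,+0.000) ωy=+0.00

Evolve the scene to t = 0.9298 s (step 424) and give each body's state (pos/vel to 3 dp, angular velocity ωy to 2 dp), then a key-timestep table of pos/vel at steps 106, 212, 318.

State at t = 0.9298 s:
  obj    pos=(+0.894,-0.204) vel=(+1.884,-0.612) ωy=+38.08

Key-timestep trajectory:
   step    t(s)  obj.x    obj.z    obj.vx   obj.vz 
    106  0.2325   +0.073  +0.063  +0.471  -0.153
    212  0.4649   +0.237  +0.009  +0.942  -0.306
    318  0.6974   +0.511  -0.080  +1.413  -0.459


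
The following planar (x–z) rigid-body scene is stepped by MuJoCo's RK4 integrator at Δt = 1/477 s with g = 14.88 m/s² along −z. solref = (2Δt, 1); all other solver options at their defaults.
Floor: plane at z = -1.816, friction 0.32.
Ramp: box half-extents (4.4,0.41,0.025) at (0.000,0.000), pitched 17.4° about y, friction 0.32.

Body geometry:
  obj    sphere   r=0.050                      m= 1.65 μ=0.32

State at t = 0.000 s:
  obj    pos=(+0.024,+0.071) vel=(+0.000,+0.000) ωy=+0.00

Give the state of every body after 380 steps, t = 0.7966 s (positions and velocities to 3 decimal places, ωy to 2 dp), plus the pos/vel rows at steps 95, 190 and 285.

State at t = 0.7966 s:
  obj    pos=(+0.986,-0.231) vel=(+2.416,-0.757) ωy=+50.64

Key-timestep trajectory:
   step    t(s)  obj.x    obj.z    obj.vx   obj.vz 
     95  0.1992   +0.084  +0.052  +0.604  -0.189
    190  0.3983   +0.265  -0.004  +1.208  -0.379
    285  0.5975   +0.565  -0.099  +1.812  -0.568


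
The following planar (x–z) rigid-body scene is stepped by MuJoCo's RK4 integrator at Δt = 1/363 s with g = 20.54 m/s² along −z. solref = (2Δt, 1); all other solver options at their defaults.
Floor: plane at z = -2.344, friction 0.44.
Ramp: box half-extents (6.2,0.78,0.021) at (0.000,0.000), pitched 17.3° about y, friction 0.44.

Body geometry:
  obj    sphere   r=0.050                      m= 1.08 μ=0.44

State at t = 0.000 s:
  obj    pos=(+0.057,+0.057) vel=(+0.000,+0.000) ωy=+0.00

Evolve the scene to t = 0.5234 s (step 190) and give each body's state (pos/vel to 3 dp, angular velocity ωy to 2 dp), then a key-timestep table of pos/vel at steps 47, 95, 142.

State at t = 0.5234 s:
  obj    pos=(+0.628,-0.121) vel=(+2.180,-0.679) ωy=+45.66

Key-timestep trajectory:
   step    t(s)  obj.x    obj.z    obj.vx   obj.vz 
     47  0.1295   +0.092  +0.046  +0.539  -0.168
     95  0.2617   +0.200  +0.012  +1.090  -0.340
    142  0.3912   +0.376  -0.043  +1.630  -0.508


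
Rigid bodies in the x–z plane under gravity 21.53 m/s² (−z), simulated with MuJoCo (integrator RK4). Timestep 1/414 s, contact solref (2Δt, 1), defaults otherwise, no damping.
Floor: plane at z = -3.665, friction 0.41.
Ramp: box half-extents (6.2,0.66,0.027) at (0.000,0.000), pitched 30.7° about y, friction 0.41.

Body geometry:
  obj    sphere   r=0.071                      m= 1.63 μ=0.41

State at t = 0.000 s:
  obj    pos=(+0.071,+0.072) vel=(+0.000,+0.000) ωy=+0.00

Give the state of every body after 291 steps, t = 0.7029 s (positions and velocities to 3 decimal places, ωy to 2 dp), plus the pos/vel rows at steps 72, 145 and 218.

State at t = 0.7029 s:
  obj    pos=(+1.739,-0.918) vel=(+4.745,-2.818) ωy=+77.72

Key-timestep trajectory:
   step    t(s)  obj.x    obj.z    obj.vx   obj.vz 
     72  0.1739   +0.173  +0.011  +1.174  -0.697
    145  0.3502   +0.485  -0.174  +2.365  -1.404
    218  0.5266   +1.007  -0.484  +3.555  -2.111


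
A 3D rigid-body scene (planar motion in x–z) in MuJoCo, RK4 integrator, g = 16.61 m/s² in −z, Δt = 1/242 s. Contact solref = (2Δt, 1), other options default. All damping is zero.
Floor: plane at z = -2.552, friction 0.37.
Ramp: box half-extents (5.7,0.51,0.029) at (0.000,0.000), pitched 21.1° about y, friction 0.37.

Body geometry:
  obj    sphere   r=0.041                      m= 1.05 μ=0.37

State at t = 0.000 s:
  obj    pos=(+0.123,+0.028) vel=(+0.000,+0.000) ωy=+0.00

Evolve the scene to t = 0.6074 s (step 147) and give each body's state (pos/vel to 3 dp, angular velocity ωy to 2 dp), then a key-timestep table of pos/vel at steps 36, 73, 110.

State at t = 0.6074 s:
  obj    pos=(+0.858,-0.256) vel=(+2.420,-0.934) ωy=+63.26

Key-timestep trajectory:
   step    t(s)  obj.x    obj.z    obj.vx   obj.vz 
     36  0.1488   +0.167  +0.011  +0.593  -0.229
     73  0.3017   +0.304  -0.042  +1.202  -0.464
    110  0.4545   +0.535  -0.131  +1.811  -0.699


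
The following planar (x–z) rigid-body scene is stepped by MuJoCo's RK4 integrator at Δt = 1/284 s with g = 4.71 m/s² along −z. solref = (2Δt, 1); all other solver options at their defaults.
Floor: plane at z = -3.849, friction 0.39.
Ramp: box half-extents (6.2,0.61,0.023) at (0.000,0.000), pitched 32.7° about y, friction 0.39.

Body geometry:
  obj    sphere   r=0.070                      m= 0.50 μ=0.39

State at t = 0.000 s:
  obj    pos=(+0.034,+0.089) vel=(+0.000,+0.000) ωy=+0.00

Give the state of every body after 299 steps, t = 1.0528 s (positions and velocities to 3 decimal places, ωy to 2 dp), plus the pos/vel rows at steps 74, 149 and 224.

State at t = 1.0528 s:
  obj    pos=(+0.882,-0.455) vel=(+1.610,-1.034) ωy=+27.33

Key-timestep trajectory:
   step    t(s)  obj.x    obj.z    obj.vx   obj.vz 
     74  0.2606   +0.086  +0.055  +0.399  -0.256
    149  0.5246   +0.244  -0.046  +0.802  -0.515
    224  0.7887   +0.510  -0.217  +1.206  -0.774


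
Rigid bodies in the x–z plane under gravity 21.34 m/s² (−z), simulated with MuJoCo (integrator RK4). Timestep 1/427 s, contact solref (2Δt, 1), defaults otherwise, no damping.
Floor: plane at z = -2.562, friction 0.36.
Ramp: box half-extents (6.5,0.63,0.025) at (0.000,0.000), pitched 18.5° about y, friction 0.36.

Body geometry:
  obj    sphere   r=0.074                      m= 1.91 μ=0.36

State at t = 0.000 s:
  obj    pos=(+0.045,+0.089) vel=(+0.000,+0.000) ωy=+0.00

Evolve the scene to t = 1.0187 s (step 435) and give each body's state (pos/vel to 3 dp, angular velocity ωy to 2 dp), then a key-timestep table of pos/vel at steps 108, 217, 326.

State at t = 1.0187 s:
  obj    pos=(+2.425,-0.707) vel=(+4.673,-1.563) ωy=+66.58

Key-timestep trajectory:
   step    t(s)  obj.x    obj.z    obj.vx   obj.vz 
    108  0.2529   +0.192  +0.040  +1.160  -0.388
    217  0.5082   +0.637  -0.109  +2.331  -0.780
    326  0.7635   +1.382  -0.358  +3.502  -1.172


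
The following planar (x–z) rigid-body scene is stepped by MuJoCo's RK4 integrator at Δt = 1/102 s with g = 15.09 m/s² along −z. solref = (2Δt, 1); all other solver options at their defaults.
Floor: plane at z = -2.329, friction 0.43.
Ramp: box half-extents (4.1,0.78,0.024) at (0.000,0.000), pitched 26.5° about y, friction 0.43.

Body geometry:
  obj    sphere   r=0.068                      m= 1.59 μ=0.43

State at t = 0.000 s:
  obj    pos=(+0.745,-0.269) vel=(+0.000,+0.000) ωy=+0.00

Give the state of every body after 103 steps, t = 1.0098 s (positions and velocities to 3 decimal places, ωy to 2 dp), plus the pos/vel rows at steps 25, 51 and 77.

State at t = 1.0098 s:
  obj    pos=(+2.939,-1.363) vel=(+4.346,-2.167) ωy=+71.41

Key-timestep trajectory:
   step    t(s)  obj.x    obj.z    obj.vx   obj.vz 
     25  0.2451   +0.874  -0.333  +1.055  -0.526
     51  0.5000   +1.283  -0.537  +2.152  -1.073
     77  0.7549   +1.972  -0.880  +3.249  -1.620


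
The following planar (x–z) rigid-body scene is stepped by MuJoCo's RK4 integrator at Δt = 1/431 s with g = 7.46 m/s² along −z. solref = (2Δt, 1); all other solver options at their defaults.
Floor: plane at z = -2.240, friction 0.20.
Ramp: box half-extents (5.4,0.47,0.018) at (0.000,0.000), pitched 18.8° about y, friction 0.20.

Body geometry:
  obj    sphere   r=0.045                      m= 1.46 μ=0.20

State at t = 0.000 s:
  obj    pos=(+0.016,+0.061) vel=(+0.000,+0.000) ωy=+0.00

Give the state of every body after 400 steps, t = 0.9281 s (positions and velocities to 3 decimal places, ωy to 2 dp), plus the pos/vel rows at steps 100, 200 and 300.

State at t = 0.9281 s:
  obj    pos=(+0.716,-0.177) vel=(+1.509,-0.514) ωy=+35.41

Key-timestep trajectory:
   step    t(s)  obj.x    obj.z    obj.vx   obj.vz 
    100  0.2320   +0.060  +0.046  +0.377  -0.128
    200  0.4640   +0.191  +0.002  +0.754  -0.257
    300  0.6961   +0.410  -0.073  +1.132  -0.385


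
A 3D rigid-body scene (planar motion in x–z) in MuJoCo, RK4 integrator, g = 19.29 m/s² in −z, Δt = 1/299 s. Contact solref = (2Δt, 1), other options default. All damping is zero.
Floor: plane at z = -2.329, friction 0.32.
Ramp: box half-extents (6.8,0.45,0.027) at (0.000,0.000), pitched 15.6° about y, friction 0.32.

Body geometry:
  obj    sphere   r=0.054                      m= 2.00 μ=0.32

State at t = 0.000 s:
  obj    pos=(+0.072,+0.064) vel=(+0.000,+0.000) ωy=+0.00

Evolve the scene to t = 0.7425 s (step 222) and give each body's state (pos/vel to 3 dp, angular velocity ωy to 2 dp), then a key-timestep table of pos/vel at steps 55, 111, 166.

State at t = 0.7425 s:
  obj    pos=(+1.056,-0.211) vel=(+2.650,-0.740) ωy=+50.94

Key-timestep trajectory:
   step    t(s)  obj.x    obj.z    obj.vx   obj.vz 
     55  0.1839   +0.132  +0.047  +0.657  -0.183
    111  0.3712   +0.318  -0.005  +1.325  -0.370
    166  0.5552   +0.622  -0.090  +1.981  -0.553


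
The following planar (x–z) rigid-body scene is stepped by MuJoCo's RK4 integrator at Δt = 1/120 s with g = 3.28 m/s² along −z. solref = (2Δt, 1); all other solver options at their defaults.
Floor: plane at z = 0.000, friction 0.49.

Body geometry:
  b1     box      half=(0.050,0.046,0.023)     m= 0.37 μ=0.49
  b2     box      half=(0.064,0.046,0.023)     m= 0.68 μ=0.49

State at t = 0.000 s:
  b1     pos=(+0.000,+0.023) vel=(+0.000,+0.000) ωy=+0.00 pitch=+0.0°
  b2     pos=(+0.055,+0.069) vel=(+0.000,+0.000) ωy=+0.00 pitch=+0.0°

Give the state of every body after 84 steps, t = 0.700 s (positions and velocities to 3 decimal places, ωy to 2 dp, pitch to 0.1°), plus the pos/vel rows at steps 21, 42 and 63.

State at t = 0.700 s:
  b1     pos=(+0.000,+0.023) vel=(-0.001,+0.000) ωy=+0.00 pitch=+0.0°
  b2     pos=(+0.069,+0.059) vel=(-0.001,+0.003) ωy=-0.10 pitch=+41.3°

Key-timestep trajectory:
   step    t(s)  b1.x    b1.z    b1.vx   b1.vz   b2.x    b2.z    b2.vx   b2.vz 
     21  0.1750   +0.000  +0.023  +0.000  +0.000   +0.058  +0.068  +0.036  -0.013
     42  0.3500   +0.000  +0.023  +0.000  +0.000   +0.069  +0.061  +0.086  -0.104
     63  0.5250   +0.000  +0.023  +0.000  +0.000   +0.071  +0.061  -0.061  -0.029


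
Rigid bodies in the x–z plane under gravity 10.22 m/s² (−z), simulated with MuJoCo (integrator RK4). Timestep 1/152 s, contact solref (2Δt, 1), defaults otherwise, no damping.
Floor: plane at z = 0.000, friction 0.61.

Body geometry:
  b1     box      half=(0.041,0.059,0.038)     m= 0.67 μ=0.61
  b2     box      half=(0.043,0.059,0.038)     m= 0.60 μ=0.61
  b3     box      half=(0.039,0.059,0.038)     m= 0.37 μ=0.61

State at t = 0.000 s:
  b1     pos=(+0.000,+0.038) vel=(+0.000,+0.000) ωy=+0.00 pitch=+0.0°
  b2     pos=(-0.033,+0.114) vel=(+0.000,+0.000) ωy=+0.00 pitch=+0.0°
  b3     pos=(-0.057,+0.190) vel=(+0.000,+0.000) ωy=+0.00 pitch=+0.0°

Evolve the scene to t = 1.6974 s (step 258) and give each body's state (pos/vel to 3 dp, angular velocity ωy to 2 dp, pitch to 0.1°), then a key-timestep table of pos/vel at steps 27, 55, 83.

State at t = 1.6974 s:
  b1     pos=(+0.000,+0.038) vel=(+0.000,+0.000) ωy=+0.00 pitch=+0.0°
  b2     pos=(-0.086,+0.043) vel=(+0.000,+0.000) ωy=+0.00 pitch=-90.0°
  b3     pos=(-0.190,+0.039) vel=(+0.000,+0.000) ωy=+0.00 pitch=-90.0°

Key-timestep trajectory:
   step    t(s)  b1.x    b1.z    b1.vx   b1.vz   b2.x    b2.z    b2.vx   b2.vz   b3.x    b3.z    b3.vx   b3.vz 
     27  0.1776   +0.000  +0.038  +0.000  +0.000   -0.035  +0.114  -0.024  +0.004   -0.062  +0.189  -0.070  -0.013
     55  0.3618   +0.000  +0.038  +0.001  +0.000   -0.047  +0.114  -0.152  -0.024   -0.098  +0.176  -0.382  -0.218
     83  0.5461   +0.000  +0.038  +0.000  +0.000   -0.093  +0.043  +0.043  -0.305   -0.192  +0.031  -0.044  +0.186


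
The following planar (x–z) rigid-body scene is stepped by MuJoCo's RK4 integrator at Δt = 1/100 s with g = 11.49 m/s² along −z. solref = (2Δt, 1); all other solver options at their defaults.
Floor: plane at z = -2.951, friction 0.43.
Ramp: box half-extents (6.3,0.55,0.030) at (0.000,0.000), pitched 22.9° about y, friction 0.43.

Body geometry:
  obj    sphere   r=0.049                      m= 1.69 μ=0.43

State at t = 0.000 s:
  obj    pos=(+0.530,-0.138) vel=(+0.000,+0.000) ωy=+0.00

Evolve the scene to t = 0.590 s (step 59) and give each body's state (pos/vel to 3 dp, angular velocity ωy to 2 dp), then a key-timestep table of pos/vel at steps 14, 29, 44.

State at t = 0.590 s:
  obj    pos=(+1.042,-0.354) vel=(+1.735,-0.733) ωy=+38.43

Key-timestep trajectory:
   step    t(s)  obj.x    obj.z    obj.vx   obj.vz 
     14  0.1400   +0.559  -0.150  +0.412  -0.174
     29  0.2900   +0.654  -0.190  +0.853  -0.360
     44  0.4400   +0.815  -0.258  +1.294  -0.547


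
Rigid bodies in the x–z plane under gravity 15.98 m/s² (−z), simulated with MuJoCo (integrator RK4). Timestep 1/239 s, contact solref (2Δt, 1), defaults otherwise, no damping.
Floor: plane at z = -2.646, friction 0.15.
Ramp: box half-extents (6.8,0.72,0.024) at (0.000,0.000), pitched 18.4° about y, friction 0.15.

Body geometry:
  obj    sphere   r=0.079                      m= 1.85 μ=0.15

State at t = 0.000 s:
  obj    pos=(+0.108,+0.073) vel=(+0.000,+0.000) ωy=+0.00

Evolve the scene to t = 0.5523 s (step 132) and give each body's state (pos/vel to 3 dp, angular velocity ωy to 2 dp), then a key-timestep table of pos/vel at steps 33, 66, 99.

State at t = 0.5523 s:
  obj    pos=(+0.629,-0.101) vel=(+1.888,-0.628) ωy=+25.18

Key-timestep trajectory:
   step    t(s)  obj.x    obj.z    obj.vx   obj.vz 
     33  0.1381   +0.141  +0.062  +0.472  -0.157
     66  0.2762   +0.238  +0.029  +0.944  -0.314
     99  0.4142   +0.401  -0.025  +1.416  -0.471


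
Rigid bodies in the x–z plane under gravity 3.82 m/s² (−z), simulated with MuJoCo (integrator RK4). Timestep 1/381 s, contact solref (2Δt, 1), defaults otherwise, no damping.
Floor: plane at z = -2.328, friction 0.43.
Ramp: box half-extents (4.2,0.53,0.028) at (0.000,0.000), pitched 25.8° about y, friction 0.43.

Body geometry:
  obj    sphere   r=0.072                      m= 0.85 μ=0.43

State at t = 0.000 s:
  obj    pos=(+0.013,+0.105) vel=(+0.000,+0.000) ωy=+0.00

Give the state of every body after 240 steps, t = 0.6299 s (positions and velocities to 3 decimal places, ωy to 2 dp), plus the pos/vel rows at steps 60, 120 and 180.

State at t = 0.6299 s:
  obj    pos=(+0.225,+0.002) vel=(+0.674,-0.326) ωy=+10.39

Key-timestep trajectory:
   step    t(s)  obj.x    obj.z    obj.vx   obj.vz 
     60  0.1575   +0.026  +0.098  +0.168  -0.081
    120  0.3150   +0.066  +0.079  +0.337  -0.163
    180  0.4724   +0.132  +0.047  +0.505  -0.244


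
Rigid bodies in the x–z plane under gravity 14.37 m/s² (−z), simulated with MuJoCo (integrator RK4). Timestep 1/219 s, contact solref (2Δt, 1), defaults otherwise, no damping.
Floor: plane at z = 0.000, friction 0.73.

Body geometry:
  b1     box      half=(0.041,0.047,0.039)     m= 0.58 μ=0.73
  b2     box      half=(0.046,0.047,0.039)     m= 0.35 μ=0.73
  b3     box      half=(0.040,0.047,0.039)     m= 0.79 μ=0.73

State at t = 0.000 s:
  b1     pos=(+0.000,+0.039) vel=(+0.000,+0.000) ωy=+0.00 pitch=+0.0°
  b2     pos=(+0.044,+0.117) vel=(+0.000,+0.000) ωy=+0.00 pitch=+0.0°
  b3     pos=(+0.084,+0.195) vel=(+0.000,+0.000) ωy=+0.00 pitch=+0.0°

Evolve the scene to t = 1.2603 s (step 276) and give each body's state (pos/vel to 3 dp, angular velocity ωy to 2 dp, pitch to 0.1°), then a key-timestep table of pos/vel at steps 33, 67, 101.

State at t = 1.2603 s:
  b1     pos=(+0.000,+0.039) vel=(+0.000,+0.000) ωy=+0.00 pitch=+0.0°
  b2     pos=(+0.090,+0.046) vel=(+0.000,+0.000) ωy=+0.00 pitch=+90.0°
  b3     pos=(+0.206,+0.040) vel=(+0.000,+0.000) ωy=+0.00 pitch=+90.0°

Key-timestep trajectory:
   step    t(s)  b1.x    b1.z    b1.vx   b1.vz   b2.x    b2.z    b2.vx   b2.vz   b3.x    b3.z    b3.vx   b3.vz 
     33  0.1507   +0.000  +0.039  -0.001  +0.000   +0.062  +0.111  +0.257  -0.166   +0.134  +0.160  +0.640  -0.721
     67  0.3059   +0.000  +0.039  +0.000  +0.000   +0.090  +0.046  -0.005  +0.012   +0.224  +0.051  +0.215  +0.107
    101  0.4612   +0.000  +0.039  +0.000  +0.000   +0.090  +0.046  +0.000  +0.000   +0.222  +0.051  -0.248  -0.112


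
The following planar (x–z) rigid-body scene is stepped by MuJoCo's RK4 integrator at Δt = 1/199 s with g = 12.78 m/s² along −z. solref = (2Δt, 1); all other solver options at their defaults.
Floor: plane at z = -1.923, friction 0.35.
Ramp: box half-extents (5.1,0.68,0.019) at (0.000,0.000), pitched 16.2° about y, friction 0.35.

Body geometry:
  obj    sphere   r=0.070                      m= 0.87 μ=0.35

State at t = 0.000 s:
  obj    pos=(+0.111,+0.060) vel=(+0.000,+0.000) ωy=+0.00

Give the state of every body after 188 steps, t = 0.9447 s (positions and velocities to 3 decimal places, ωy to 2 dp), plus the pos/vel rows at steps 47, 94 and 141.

State at t = 0.9447 s:
  obj    pos=(+1.203,-0.257) vel=(+2.311,-0.671) ωy=+34.37

Key-timestep trajectory:
   step    t(s)  obj.x    obj.z    obj.vx   obj.vz 
     47  0.2362   +0.179  +0.041  +0.578  -0.168
     94  0.4724   +0.384  -0.019  +1.155  -0.336
    141  0.7085   +0.725  -0.118  +1.733  -0.503


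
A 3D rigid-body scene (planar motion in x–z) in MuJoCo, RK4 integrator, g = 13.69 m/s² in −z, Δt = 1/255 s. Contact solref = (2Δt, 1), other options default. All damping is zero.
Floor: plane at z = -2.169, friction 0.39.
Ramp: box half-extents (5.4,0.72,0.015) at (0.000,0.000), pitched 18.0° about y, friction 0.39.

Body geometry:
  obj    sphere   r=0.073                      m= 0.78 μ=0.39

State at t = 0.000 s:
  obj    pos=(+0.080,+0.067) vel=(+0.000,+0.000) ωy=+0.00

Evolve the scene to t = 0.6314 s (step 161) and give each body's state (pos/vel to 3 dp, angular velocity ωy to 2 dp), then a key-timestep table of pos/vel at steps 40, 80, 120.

State at t = 0.6314 s:
  obj    pos=(+0.653,-0.120) vel=(+1.815,-0.590) ωy=+26.13

Key-timestep trajectory:
   step    t(s)  obj.x    obj.z    obj.vx   obj.vz 
     40  0.1569   +0.115  +0.055  +0.451  -0.147
     80  0.3137   +0.221  +0.021  +0.902  -0.293
    120  0.4706   +0.398  -0.037  +1.352  -0.439


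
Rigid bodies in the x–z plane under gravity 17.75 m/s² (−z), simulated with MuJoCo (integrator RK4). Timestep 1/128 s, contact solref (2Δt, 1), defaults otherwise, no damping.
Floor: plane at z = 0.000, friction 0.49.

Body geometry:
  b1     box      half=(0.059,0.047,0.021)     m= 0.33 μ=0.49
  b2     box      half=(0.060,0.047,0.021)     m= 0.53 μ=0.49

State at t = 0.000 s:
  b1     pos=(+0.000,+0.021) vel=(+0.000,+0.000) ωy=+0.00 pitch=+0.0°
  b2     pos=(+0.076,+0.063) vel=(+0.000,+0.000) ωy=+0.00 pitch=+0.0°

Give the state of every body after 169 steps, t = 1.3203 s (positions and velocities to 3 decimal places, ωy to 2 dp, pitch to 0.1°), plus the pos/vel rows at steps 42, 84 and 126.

State at t = 1.3203 s:
  b1     pos=(-0.002,+0.021) vel=(-0.001,+0.000) ωy=+0.00 pitch=+0.0°
  b2     pos=(+0.085,+0.049) vel=(+0.001,-0.001) ωy=-0.02 pitch=+31.9°

Key-timestep trajectory:
   step    t(s)  b1.x    b1.z    b1.vx   b1.vz   b2.x    b2.z    b2.vx   b2.vz 
     42  0.3281   +0.000  +0.021  -0.001  +0.000   +0.084  +0.050  +0.001  -0.001
     84  0.6562   -0.001  +0.021  -0.001  +0.000   +0.084  +0.050  +0.001  -0.001
    126  0.9844   -0.001  +0.021  -0.001  +0.000   +0.085  +0.050  +0.001  -0.001


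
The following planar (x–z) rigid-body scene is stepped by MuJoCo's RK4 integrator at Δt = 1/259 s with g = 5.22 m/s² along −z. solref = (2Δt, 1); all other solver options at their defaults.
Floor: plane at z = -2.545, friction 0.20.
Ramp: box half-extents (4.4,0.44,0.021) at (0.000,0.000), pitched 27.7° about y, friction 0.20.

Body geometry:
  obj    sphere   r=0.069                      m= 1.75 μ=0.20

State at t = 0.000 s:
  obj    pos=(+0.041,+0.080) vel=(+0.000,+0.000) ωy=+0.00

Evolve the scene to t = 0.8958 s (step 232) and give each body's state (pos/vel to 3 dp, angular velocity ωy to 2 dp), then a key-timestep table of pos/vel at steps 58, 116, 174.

State at t = 0.8958 s:
  obj    pos=(+0.657,-0.243) vel=(+1.375,-0.722) ωy=+22.50

Key-timestep trajectory:
   step    t(s)  obj.x    obj.z    obj.vx   obj.vz 
     58  0.2239   +0.080  +0.060  +0.344  -0.180
    116  0.4479   +0.195  -0.001  +0.687  -0.361
    174  0.6718   +0.387  -0.102  +1.031  -0.541


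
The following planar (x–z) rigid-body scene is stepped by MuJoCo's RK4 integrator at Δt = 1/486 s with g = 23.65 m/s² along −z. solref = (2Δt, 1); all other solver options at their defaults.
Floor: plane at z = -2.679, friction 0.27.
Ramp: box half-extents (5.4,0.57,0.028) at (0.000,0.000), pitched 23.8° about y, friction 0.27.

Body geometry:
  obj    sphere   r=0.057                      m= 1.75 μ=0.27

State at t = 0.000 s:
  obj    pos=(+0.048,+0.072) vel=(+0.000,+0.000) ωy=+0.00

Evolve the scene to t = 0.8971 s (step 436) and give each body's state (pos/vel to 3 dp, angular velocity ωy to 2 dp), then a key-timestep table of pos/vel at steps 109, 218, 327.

State at t = 0.8971 s:
  obj    pos=(+2.558,-1.035) vel=(+5.596,-2.468) ωy=+107.28

Key-timestep trajectory:
   step    t(s)  obj.x    obj.z    obj.vx   obj.vz 
    109  0.2243   +0.205  +0.003  +1.399  -0.617
    218  0.4486   +0.675  -0.205  +2.798  -1.234
    327  0.6728   +1.460  -0.551  +4.197  -1.851


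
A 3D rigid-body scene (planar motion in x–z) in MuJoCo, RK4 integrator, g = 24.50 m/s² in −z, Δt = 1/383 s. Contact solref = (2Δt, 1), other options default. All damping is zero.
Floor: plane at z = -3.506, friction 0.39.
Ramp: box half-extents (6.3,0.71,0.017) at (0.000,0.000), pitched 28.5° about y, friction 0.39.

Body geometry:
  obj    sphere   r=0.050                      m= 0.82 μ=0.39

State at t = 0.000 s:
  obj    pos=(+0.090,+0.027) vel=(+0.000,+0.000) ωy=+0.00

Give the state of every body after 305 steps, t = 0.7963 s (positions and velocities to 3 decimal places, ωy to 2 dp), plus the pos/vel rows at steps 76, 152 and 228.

State at t = 0.7963 s:
  obj    pos=(+2.417,-1.236) vel=(+5.844,-3.173) ωy=+132.98

Key-timestep trajectory:
   step    t(s)  obj.x    obj.z    obj.vx   obj.vz 
     76  0.1984   +0.235  -0.051  +1.456  -0.791
    152  0.3969   +0.668  -0.287  +2.912  -1.581
    228  0.5953   +1.391  -0.679  +4.369  -2.372


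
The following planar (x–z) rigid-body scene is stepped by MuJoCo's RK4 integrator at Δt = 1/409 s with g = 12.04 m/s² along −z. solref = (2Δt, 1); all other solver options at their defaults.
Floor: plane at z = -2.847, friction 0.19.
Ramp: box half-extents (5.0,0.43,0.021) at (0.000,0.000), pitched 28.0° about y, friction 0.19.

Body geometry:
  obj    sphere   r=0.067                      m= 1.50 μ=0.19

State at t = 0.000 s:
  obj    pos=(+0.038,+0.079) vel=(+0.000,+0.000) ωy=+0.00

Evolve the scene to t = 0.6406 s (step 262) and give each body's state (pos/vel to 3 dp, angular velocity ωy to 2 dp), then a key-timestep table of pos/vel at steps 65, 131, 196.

State at t = 0.6406 s:
  obj    pos=(+0.770,-0.310) vel=(+2.284,-1.214) ωy=+38.59

Key-timestep trajectory:
   step    t(s)  obj.x    obj.z    obj.vx   obj.vz 
     65  0.1589   +0.083  +0.055  +0.567  -0.301
    131  0.3203   +0.221  -0.018  +1.142  -0.607
    196  0.4792   +0.448  -0.138  +1.709  -0.908


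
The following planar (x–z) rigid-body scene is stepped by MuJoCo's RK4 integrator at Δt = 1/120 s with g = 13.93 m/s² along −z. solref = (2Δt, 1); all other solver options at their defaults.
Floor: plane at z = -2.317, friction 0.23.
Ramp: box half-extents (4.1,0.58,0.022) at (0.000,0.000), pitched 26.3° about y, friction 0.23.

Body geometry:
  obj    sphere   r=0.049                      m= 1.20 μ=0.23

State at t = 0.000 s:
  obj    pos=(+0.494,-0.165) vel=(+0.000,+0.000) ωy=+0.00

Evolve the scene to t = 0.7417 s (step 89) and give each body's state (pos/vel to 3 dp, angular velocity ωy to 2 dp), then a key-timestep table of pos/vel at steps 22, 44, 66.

State at t = 0.7417 s:
  obj    pos=(+1.581,-0.702) vel=(+2.932,-1.449) ωy=+66.70

Key-timestep trajectory:
   step    t(s)  obj.x    obj.z    obj.vx   obj.vz 
     22  0.1833   +0.561  -0.198  +0.725  -0.358
     44  0.3667   +0.760  -0.296  +1.450  -0.716
     66  0.5500   +1.092  -0.461  +2.174  -1.075


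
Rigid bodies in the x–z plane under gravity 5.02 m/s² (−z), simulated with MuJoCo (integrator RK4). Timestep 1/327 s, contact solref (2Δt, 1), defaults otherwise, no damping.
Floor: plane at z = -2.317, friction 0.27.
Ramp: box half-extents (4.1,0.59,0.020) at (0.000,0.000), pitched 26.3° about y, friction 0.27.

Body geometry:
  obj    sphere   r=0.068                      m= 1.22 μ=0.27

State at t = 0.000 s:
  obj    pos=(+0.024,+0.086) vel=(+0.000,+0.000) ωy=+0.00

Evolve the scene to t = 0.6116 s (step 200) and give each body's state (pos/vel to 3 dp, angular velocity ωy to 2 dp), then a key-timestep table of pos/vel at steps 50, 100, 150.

State at t = 0.6116 s:
  obj    pos=(+0.291,-0.045) vel=(+0.871,-0.431) ωy=+14.29

Key-timestep trajectory:
   step    t(s)  obj.x    obj.z    obj.vx   obj.vz 
     50  0.1529   +0.041  +0.078  +0.218  -0.108
    100  0.3058   +0.091  +0.053  +0.436  -0.215
    150  0.4587   +0.174  +0.012  +0.653  -0.323


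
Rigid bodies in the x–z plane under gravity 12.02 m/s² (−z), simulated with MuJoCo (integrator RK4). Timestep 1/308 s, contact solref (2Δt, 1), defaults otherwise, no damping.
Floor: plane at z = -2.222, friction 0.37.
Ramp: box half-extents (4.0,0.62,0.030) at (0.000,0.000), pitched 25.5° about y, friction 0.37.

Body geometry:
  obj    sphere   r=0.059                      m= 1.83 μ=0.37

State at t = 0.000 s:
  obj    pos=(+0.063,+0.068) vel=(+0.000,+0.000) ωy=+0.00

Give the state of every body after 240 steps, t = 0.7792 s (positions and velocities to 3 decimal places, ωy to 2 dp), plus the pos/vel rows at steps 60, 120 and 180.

State at t = 0.7792 s:
  obj    pos=(+1.076,-0.415) vel=(+2.600,-1.240) ωy=+48.81

Key-timestep trajectory:
   step    t(s)  obj.x    obj.z    obj.vx   obj.vz 
     60  0.1948   +0.127  +0.038  +0.650  -0.310
    120  0.3896   +0.316  -0.052  +1.300  -0.620
    180  0.5844   +0.633  -0.203  +1.950  -0.930
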